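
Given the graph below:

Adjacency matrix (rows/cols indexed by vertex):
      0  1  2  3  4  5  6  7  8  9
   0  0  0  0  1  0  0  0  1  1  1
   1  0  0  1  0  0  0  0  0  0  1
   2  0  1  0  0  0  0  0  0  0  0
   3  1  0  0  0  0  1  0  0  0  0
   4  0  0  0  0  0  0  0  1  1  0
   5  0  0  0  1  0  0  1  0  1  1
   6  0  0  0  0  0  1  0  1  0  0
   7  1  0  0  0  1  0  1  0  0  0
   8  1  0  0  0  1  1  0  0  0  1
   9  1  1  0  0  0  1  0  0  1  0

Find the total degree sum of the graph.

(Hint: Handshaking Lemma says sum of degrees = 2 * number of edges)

Count edges: 14 edges.
By Handshaking Lemma: sum of degrees = 2 * 14 = 28.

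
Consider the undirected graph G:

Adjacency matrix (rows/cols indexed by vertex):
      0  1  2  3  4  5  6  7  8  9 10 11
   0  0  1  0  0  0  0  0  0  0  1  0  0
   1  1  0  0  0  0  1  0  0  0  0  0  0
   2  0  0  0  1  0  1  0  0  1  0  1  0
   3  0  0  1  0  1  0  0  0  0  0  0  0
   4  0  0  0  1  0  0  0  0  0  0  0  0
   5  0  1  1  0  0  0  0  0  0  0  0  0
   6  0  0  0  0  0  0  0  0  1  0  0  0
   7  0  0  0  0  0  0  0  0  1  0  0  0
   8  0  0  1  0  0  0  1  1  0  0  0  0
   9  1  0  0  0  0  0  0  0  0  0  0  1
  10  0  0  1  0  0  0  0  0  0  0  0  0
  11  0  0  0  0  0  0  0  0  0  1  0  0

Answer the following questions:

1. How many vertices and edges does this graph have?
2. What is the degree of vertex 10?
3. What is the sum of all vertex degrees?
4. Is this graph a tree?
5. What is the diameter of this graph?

Count: 12 vertices, 11 edges.
Vertex 10 has neighbors [2], degree = 1.
Handshaking lemma: 2 * 11 = 22.
A graph is a tree iff it is connected and has exactly n-1 edges. This graph is connected (all 12 vertices in one component) and has 12-1 = 11 edges. It is a tree.
Diameter (longest shortest path) = 7.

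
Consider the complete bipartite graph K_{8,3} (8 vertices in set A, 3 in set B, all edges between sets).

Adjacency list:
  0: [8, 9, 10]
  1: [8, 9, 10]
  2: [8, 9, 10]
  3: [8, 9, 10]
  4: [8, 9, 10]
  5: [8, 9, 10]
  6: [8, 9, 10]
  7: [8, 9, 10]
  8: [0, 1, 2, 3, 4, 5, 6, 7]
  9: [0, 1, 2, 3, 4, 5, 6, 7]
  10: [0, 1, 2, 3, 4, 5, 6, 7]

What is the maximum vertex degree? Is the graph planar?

Set-A vertices have degree 3; set-B vertices have degree 8. Maximum degree = max(8,3) = 8.
K_{8,3} contains K_{3,3} as a subgraph (since both sides have >= 3 vertices); by Kuratowski's theorem it is not planar.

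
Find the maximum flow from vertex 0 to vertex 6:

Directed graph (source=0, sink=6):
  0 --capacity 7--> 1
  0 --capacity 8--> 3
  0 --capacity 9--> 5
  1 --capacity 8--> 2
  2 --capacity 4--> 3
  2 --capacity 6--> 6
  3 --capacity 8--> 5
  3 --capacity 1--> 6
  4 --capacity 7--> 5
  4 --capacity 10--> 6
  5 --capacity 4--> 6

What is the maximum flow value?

Computing max flow:
  Flow on (0->1): 6/7
  Flow on (0->3): 1/8
  Flow on (0->5): 4/9
  Flow on (1->2): 6/8
  Flow on (2->6): 6/6
  Flow on (3->6): 1/1
  Flow on (5->6): 4/4
Maximum flow = 11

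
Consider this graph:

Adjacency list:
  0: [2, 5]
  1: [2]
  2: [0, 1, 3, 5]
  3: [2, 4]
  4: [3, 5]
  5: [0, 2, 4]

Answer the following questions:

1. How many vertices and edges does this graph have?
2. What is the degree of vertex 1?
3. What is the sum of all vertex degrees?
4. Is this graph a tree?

Count: 6 vertices, 7 edges.
Vertex 1 has neighbors [2], degree = 1.
Handshaking lemma: 2 * 7 = 14.
A tree on 6 vertices has 5 edges. This graph has 7 edges (2 extra). Not a tree.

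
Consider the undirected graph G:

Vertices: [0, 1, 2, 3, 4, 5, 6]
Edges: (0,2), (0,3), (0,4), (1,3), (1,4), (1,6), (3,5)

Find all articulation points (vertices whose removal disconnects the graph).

An articulation point is a vertex whose removal disconnects the graph.
Articulation points: [0, 1, 3]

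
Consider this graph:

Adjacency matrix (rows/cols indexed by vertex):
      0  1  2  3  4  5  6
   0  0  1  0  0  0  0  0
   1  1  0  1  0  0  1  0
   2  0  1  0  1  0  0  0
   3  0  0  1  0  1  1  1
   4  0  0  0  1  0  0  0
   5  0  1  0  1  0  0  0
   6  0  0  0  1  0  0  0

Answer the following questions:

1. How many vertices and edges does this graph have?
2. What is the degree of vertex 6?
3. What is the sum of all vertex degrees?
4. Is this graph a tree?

Count: 7 vertices, 7 edges.
Vertex 6 has neighbors [3], degree = 1.
Handshaking lemma: 2 * 7 = 14.
A tree on 7 vertices has 6 edges. This graph has 7 edges (1 extra). Not a tree.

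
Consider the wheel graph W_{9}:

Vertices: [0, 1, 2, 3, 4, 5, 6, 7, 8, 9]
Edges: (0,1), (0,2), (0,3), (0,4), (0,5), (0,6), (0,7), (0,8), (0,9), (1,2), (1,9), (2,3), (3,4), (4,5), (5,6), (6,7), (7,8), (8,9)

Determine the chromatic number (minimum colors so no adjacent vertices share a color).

W_{9} = C_{9} plus a hub adjacent to every cycle vertex.
The outer cycle needs 3 colors (odd cycle); the hub is adjacent to all of them so needs a fresh color.
Chromatic number = 3 + 1 = 4.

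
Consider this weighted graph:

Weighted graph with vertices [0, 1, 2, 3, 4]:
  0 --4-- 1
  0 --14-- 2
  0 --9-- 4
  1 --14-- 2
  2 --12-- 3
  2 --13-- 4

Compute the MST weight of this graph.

Applying Kruskal's algorithm (sort edges by weight, add if no cycle):
  Add (0,1) w=4
  Add (0,4) w=9
  Add (2,3) w=12
  Add (2,4) w=13
  Skip (0,2) w=14 (creates cycle)
  Skip (1,2) w=14 (creates cycle)
MST weight = 38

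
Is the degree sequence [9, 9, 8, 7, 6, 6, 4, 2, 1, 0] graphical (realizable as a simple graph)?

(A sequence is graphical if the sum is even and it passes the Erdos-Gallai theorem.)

Sum of degrees = 52. Sum is even but fails Erdos-Gallai. The sequence is NOT graphical.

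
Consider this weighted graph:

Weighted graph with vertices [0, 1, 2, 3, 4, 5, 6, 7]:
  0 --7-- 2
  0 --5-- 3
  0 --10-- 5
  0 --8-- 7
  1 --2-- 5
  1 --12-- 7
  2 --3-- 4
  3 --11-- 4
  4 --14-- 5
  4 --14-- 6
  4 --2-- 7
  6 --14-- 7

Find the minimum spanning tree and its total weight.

Applying Kruskal's algorithm (sort edges by weight, add if no cycle):
  Add (1,5) w=2
  Add (4,7) w=2
  Add (2,4) w=3
  Add (0,3) w=5
  Add (0,2) w=7
  Skip (0,7) w=8 (creates cycle)
  Add (0,5) w=10
  Skip (3,4) w=11 (creates cycle)
  Skip (1,7) w=12 (creates cycle)
  Add (4,6) w=14
  Skip (4,5) w=14 (creates cycle)
  Skip (6,7) w=14 (creates cycle)
MST weight = 43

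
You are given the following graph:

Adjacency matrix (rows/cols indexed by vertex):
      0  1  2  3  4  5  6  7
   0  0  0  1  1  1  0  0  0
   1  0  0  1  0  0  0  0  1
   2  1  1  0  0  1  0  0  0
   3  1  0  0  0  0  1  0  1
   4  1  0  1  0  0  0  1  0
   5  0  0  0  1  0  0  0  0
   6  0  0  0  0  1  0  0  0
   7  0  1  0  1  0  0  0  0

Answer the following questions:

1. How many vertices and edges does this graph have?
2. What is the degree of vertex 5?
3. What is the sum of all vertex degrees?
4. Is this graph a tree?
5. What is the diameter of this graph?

Count: 8 vertices, 9 edges.
Vertex 5 has neighbors [3], degree = 1.
Handshaking lemma: 2 * 9 = 18.
A tree on 8 vertices has 7 edges. This graph has 9 edges (2 extra). Not a tree.
Diameter (longest shortest path) = 4.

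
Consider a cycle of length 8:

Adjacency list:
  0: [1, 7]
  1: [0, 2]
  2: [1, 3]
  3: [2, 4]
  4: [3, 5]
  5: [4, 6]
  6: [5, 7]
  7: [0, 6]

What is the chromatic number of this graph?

This is an even cycle (C_8). Even cycles are bipartite.
Chromatic number = 2.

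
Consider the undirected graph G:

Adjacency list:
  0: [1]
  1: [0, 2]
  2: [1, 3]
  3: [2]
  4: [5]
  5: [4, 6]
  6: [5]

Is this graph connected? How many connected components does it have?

Checking connectivity: the graph has 2 connected component(s).
Components: [[0, 1, 2, 3], [4, 5, 6]]. The graph is NOT connected.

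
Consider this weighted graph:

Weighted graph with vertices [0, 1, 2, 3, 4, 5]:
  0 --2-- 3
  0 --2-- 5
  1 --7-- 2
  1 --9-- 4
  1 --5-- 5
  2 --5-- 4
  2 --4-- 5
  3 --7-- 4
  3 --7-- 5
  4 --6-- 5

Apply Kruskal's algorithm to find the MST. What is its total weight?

Applying Kruskal's algorithm (sort edges by weight, add if no cycle):
  Add (0,5) w=2
  Add (0,3) w=2
  Add (2,5) w=4
  Add (1,5) w=5
  Add (2,4) w=5
  Skip (4,5) w=6 (creates cycle)
  Skip (1,2) w=7 (creates cycle)
  Skip (3,4) w=7 (creates cycle)
  Skip (3,5) w=7 (creates cycle)
  Skip (1,4) w=9 (creates cycle)
MST weight = 18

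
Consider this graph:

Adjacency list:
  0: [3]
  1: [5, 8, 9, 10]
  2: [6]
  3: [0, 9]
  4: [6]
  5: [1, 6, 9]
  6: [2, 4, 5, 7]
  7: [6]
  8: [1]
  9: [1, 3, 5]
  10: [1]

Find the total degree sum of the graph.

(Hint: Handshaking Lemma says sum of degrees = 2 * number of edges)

Count edges: 11 edges.
By Handshaking Lemma: sum of degrees = 2 * 11 = 22.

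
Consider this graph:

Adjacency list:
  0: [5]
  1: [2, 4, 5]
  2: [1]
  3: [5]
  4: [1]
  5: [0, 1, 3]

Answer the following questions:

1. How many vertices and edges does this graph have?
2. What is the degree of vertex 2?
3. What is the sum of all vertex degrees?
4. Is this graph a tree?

Count: 6 vertices, 5 edges.
Vertex 2 has neighbors [1], degree = 1.
Handshaking lemma: 2 * 5 = 10.
A graph is a tree iff it is connected and has exactly n-1 edges. This graph is connected (all 6 vertices in one component) and has 6-1 = 5 edges. It is a tree.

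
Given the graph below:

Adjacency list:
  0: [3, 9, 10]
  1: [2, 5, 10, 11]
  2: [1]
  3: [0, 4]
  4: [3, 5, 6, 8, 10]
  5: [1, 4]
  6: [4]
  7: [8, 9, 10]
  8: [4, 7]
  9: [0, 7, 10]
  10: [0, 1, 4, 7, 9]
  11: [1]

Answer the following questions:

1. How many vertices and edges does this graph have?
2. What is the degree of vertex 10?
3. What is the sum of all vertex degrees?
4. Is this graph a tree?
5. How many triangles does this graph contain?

Count: 12 vertices, 16 edges.
Vertex 10 has neighbors [0, 1, 4, 7, 9], degree = 5.
Handshaking lemma: 2 * 16 = 32.
A tree on 12 vertices has 11 edges. This graph has 16 edges (5 extra). Not a tree.
Number of triangles = 2.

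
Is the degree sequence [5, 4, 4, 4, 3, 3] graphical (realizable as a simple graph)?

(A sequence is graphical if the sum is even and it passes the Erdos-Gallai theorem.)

Sum of degrees = 23. Sum is odd, so the sequence is NOT graphical.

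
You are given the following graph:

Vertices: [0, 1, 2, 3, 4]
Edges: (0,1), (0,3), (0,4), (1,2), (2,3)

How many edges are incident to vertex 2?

Vertex 2 has neighbors [1, 3], so deg(2) = 2.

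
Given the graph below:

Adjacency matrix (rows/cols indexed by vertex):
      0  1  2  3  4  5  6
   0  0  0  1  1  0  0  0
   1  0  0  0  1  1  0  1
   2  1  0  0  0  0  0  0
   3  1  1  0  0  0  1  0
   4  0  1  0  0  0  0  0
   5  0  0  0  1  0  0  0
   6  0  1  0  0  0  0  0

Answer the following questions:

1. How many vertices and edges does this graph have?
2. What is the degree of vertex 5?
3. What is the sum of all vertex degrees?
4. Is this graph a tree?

Count: 7 vertices, 6 edges.
Vertex 5 has neighbors [3], degree = 1.
Handshaking lemma: 2 * 6 = 12.
A graph is a tree iff it is connected and has exactly n-1 edges. This graph is connected (all 7 vertices in one component) and has 7-1 = 6 edges. It is a tree.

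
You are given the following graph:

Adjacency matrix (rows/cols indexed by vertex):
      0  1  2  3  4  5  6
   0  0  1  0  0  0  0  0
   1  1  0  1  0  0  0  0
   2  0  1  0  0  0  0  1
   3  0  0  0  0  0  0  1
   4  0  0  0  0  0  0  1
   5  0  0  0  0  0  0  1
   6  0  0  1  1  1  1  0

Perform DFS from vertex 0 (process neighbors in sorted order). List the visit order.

DFS from vertex 0 (neighbors processed in ascending order):
Visit order: 0, 1, 2, 6, 3, 4, 5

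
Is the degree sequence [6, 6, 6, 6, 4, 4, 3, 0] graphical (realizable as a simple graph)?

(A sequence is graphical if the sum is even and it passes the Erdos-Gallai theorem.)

Sum of degrees = 35. Sum is odd, so the sequence is NOT graphical.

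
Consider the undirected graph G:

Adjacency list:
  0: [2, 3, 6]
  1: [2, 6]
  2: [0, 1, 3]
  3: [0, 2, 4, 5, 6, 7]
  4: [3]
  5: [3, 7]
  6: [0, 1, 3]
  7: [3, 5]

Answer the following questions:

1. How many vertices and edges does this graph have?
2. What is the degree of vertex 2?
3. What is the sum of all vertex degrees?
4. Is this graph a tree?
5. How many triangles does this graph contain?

Count: 8 vertices, 11 edges.
Vertex 2 has neighbors [0, 1, 3], degree = 3.
Handshaking lemma: 2 * 11 = 22.
A tree on 8 vertices has 7 edges. This graph has 11 edges (4 extra). Not a tree.
Number of triangles = 3.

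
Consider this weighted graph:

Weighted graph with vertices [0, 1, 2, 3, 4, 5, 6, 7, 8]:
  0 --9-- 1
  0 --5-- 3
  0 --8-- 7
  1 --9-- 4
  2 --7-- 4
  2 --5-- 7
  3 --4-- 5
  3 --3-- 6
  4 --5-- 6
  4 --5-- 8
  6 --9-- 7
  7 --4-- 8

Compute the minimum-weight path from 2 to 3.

Using Dijkstra's algorithm from vertex 2:
Shortest path: 2 -> 4 -> 6 -> 3
Total weight: 7 + 5 + 3 = 15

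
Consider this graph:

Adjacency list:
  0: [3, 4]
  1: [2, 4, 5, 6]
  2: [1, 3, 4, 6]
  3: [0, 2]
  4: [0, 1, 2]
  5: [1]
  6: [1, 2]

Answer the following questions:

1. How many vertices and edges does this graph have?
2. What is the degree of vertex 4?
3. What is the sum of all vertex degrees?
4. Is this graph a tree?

Count: 7 vertices, 9 edges.
Vertex 4 has neighbors [0, 1, 2], degree = 3.
Handshaking lemma: 2 * 9 = 18.
A tree on 7 vertices has 6 edges. This graph has 9 edges (3 extra). Not a tree.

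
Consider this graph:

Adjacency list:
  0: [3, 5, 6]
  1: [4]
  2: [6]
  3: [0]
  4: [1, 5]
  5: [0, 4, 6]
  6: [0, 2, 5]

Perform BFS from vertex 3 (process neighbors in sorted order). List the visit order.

BFS from vertex 3 (neighbors processed in ascending order):
Visit order: 3, 0, 5, 6, 4, 2, 1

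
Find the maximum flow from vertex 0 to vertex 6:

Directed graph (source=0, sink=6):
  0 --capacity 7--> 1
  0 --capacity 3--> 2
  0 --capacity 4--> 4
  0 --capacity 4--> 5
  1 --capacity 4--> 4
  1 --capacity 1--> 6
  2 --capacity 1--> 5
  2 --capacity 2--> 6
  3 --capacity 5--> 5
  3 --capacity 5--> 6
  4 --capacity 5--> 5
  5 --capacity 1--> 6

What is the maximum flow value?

Computing max flow:
  Flow on (0->1): 2/7
  Flow on (0->2): 2/3
  Flow on (1->4): 1/4
  Flow on (1->6): 1/1
  Flow on (2->6): 2/2
  Flow on (4->5): 1/5
  Flow on (5->6): 1/1
Maximum flow = 4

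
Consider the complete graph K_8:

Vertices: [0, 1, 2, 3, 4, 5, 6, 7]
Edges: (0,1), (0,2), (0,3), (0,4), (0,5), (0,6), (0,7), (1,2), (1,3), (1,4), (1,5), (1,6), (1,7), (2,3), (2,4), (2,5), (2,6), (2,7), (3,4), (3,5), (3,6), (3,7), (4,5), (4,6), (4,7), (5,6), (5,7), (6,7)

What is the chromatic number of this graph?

In K_8, every vertex is adjacent to every other vertex.
Each vertex needs a unique color.
Chromatic number = 8.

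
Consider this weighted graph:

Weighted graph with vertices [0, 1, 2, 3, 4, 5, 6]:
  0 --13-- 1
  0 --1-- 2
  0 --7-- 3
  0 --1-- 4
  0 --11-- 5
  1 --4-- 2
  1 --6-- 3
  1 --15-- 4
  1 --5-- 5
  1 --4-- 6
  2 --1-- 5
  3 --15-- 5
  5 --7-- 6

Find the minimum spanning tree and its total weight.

Applying Kruskal's algorithm (sort edges by weight, add if no cycle):
  Add (0,2) w=1
  Add (0,4) w=1
  Add (2,5) w=1
  Add (1,2) w=4
  Add (1,6) w=4
  Skip (1,5) w=5 (creates cycle)
  Add (1,3) w=6
  Skip (0,3) w=7 (creates cycle)
  Skip (5,6) w=7 (creates cycle)
  Skip (0,5) w=11 (creates cycle)
  Skip (0,1) w=13 (creates cycle)
  Skip (1,4) w=15 (creates cycle)
  Skip (3,5) w=15 (creates cycle)
MST weight = 17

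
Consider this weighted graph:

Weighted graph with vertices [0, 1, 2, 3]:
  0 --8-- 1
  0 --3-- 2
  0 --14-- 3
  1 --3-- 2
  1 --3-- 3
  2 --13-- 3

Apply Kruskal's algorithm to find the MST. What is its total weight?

Applying Kruskal's algorithm (sort edges by weight, add if no cycle):
  Add (0,2) w=3
  Add (1,2) w=3
  Add (1,3) w=3
  Skip (0,1) w=8 (creates cycle)
  Skip (2,3) w=13 (creates cycle)
  Skip (0,3) w=14 (creates cycle)
MST weight = 9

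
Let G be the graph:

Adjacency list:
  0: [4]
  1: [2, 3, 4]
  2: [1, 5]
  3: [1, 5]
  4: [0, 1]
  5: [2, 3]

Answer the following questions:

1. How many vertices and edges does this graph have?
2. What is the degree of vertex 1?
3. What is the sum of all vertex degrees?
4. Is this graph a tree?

Count: 6 vertices, 6 edges.
Vertex 1 has neighbors [2, 3, 4], degree = 3.
Handshaking lemma: 2 * 6 = 12.
A tree on 6 vertices has 5 edges. This graph has 6 edges (1 extra). Not a tree.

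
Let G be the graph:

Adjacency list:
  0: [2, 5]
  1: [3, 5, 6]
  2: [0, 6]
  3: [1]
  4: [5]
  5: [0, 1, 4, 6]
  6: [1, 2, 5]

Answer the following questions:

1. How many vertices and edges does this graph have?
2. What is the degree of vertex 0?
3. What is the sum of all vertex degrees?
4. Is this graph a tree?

Count: 7 vertices, 8 edges.
Vertex 0 has neighbors [2, 5], degree = 2.
Handshaking lemma: 2 * 8 = 16.
A tree on 7 vertices has 6 edges. This graph has 8 edges (2 extra). Not a tree.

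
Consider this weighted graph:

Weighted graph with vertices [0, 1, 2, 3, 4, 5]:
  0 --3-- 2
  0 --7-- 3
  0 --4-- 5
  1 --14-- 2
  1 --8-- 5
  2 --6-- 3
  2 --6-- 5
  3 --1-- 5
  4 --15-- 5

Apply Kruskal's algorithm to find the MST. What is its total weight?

Applying Kruskal's algorithm (sort edges by weight, add if no cycle):
  Add (3,5) w=1
  Add (0,2) w=3
  Add (0,5) w=4
  Skip (2,5) w=6 (creates cycle)
  Skip (2,3) w=6 (creates cycle)
  Skip (0,3) w=7 (creates cycle)
  Add (1,5) w=8
  Skip (1,2) w=14 (creates cycle)
  Add (4,5) w=15
MST weight = 31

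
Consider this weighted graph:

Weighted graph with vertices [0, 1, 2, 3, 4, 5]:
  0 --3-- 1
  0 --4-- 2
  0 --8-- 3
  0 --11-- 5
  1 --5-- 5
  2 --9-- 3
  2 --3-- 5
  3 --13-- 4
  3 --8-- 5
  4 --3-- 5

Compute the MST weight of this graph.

Applying Kruskal's algorithm (sort edges by weight, add if no cycle):
  Add (0,1) w=3
  Add (2,5) w=3
  Add (4,5) w=3
  Add (0,2) w=4
  Skip (1,5) w=5 (creates cycle)
  Add (0,3) w=8
  Skip (3,5) w=8 (creates cycle)
  Skip (2,3) w=9 (creates cycle)
  Skip (0,5) w=11 (creates cycle)
  Skip (3,4) w=13 (creates cycle)
MST weight = 21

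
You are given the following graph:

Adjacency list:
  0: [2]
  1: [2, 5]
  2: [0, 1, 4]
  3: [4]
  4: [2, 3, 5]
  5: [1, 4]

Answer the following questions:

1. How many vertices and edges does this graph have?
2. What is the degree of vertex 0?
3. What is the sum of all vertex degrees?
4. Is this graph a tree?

Count: 6 vertices, 6 edges.
Vertex 0 has neighbors [2], degree = 1.
Handshaking lemma: 2 * 6 = 12.
A tree on 6 vertices has 5 edges. This graph has 6 edges (1 extra). Not a tree.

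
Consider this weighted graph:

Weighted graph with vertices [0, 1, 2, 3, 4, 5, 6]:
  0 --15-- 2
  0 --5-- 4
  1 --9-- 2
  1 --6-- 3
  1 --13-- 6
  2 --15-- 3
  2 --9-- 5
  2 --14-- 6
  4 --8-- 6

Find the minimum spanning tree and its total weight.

Applying Kruskal's algorithm (sort edges by weight, add if no cycle):
  Add (0,4) w=5
  Add (1,3) w=6
  Add (4,6) w=8
  Add (1,2) w=9
  Add (2,5) w=9
  Add (1,6) w=13
  Skip (2,6) w=14 (creates cycle)
  Skip (0,2) w=15 (creates cycle)
  Skip (2,3) w=15 (creates cycle)
MST weight = 50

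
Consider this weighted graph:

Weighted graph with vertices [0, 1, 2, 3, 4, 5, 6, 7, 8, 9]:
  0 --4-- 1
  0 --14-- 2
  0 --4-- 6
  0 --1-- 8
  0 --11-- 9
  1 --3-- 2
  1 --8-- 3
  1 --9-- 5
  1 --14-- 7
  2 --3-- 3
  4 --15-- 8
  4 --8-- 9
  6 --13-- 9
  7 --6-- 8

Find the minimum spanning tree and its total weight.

Applying Kruskal's algorithm (sort edges by weight, add if no cycle):
  Add (0,8) w=1
  Add (1,2) w=3
  Add (2,3) w=3
  Add (0,6) w=4
  Add (0,1) w=4
  Add (7,8) w=6
  Skip (1,3) w=8 (creates cycle)
  Add (4,9) w=8
  Add (1,5) w=9
  Add (0,9) w=11
  Skip (6,9) w=13 (creates cycle)
  Skip (0,2) w=14 (creates cycle)
  Skip (1,7) w=14 (creates cycle)
  Skip (4,8) w=15 (creates cycle)
MST weight = 49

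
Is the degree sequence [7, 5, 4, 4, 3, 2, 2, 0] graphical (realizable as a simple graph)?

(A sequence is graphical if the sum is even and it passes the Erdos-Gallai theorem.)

Sum of degrees = 27. Sum is odd, so the sequence is NOT graphical.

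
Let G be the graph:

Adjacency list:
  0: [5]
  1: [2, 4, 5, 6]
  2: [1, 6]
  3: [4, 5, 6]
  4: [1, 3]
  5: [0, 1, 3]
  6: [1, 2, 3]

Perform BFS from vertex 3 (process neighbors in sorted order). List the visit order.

BFS from vertex 3 (neighbors processed in ascending order):
Visit order: 3, 4, 5, 6, 1, 0, 2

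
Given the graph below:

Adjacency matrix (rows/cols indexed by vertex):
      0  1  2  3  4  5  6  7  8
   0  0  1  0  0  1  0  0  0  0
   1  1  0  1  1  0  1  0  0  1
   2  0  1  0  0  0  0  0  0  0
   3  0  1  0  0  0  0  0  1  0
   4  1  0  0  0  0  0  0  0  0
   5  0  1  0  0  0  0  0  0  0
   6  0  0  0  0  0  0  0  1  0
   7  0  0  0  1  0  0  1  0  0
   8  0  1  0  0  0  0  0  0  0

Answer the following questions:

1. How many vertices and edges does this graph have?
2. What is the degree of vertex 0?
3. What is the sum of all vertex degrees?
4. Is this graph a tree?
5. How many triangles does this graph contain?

Count: 9 vertices, 8 edges.
Vertex 0 has neighbors [1, 4], degree = 2.
Handshaking lemma: 2 * 8 = 16.
A graph is a tree iff it is connected and has exactly n-1 edges. This graph is connected (all 9 vertices in one component) and has 9-1 = 8 edges. It is a tree.
Number of triangles = 0.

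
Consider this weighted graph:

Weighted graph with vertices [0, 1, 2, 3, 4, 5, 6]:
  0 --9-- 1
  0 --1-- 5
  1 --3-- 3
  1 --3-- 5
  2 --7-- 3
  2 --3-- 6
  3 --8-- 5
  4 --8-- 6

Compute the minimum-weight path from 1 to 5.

Using Dijkstra's algorithm from vertex 1:
Shortest path: 1 -> 5
Total weight: 3 = 3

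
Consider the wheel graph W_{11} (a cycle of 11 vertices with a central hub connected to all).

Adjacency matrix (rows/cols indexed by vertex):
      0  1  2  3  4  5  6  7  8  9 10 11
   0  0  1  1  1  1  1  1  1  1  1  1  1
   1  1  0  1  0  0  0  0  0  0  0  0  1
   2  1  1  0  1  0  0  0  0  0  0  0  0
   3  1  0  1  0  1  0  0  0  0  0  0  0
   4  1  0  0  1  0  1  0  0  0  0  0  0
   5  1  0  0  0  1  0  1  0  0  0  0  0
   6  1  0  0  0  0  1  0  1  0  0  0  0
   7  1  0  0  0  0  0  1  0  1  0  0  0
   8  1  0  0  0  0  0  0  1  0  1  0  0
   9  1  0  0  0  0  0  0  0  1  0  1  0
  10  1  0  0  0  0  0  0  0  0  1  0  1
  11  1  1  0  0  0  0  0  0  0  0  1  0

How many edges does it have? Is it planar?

Wheel graph W_{11}: 11 cycle edges + 11 spoke edges = 22 edges.
Total vertices: 12.
The graph is planar.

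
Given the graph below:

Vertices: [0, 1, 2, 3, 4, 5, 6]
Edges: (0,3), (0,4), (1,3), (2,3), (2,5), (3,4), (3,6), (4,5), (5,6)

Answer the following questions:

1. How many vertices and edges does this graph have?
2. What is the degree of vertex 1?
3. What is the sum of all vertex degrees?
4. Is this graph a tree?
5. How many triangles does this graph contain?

Count: 7 vertices, 9 edges.
Vertex 1 has neighbors [3], degree = 1.
Handshaking lemma: 2 * 9 = 18.
A tree on 7 vertices has 6 edges. This graph has 9 edges (3 extra). Not a tree.
Number of triangles = 1.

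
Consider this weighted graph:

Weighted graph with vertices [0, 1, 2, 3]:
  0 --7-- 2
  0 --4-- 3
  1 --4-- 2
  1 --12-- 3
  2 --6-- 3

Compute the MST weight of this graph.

Applying Kruskal's algorithm (sort edges by weight, add if no cycle):
  Add (0,3) w=4
  Add (1,2) w=4
  Add (2,3) w=6
  Skip (0,2) w=7 (creates cycle)
  Skip (1,3) w=12 (creates cycle)
MST weight = 14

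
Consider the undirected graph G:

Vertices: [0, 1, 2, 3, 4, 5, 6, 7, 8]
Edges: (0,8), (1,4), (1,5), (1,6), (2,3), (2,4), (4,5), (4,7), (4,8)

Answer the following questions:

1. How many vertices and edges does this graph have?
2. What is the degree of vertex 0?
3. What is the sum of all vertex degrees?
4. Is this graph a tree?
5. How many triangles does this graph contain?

Count: 9 vertices, 9 edges.
Vertex 0 has neighbors [8], degree = 1.
Handshaking lemma: 2 * 9 = 18.
A tree on 9 vertices has 8 edges. This graph has 9 edges (1 extra). Not a tree.
Number of triangles = 1.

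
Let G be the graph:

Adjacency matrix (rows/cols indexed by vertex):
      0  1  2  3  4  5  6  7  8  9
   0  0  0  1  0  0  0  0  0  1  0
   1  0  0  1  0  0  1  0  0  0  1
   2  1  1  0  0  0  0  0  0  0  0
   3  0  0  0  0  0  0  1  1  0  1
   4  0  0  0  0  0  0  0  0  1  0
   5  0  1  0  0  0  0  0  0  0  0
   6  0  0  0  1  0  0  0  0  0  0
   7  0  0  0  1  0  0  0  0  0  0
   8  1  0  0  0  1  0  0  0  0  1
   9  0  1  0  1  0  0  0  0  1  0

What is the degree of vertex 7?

Vertex 7 has neighbors [3], so deg(7) = 1.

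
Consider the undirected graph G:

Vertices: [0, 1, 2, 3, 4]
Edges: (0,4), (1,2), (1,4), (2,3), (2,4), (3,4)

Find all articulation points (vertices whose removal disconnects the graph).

An articulation point is a vertex whose removal disconnects the graph.
Articulation points: [4]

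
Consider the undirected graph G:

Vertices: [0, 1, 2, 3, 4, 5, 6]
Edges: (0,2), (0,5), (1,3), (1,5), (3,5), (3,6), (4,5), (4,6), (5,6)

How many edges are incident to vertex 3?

Vertex 3 has neighbors [1, 5, 6], so deg(3) = 3.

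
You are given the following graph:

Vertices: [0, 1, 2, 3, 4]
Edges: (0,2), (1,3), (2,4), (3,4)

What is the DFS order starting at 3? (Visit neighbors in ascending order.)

DFS from vertex 3 (neighbors processed in ascending order):
Visit order: 3, 1, 4, 2, 0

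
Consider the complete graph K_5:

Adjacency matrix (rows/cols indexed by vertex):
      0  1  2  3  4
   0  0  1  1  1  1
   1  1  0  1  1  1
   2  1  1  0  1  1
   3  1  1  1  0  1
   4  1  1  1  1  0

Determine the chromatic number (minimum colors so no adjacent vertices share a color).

In K_5, every vertex is adjacent to every other vertex.
Each vertex needs a unique color.
Chromatic number = 5.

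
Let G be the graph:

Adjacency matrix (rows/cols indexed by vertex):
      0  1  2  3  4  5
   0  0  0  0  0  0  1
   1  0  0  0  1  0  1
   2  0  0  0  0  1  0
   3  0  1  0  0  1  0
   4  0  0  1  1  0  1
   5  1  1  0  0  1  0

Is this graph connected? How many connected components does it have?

Checking connectivity: the graph has 1 connected component(s).
All vertices are reachable from each other. The graph IS connected.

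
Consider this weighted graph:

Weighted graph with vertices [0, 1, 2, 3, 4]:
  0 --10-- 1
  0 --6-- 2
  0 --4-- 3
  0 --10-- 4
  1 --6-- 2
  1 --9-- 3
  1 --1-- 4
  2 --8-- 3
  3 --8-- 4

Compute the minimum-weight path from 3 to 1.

Using Dijkstra's algorithm from vertex 3:
Shortest path: 3 -> 1
Total weight: 9 = 9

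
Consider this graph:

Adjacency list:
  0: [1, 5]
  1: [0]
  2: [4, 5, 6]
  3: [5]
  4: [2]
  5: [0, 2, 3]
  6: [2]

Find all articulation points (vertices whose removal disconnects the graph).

An articulation point is a vertex whose removal disconnects the graph.
Articulation points: [0, 2, 5]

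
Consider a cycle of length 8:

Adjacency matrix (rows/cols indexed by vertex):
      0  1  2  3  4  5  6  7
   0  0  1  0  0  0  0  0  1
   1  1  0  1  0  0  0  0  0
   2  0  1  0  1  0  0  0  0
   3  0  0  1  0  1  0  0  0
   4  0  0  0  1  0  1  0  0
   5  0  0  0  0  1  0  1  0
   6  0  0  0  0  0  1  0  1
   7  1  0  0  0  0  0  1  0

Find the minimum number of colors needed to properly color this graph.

This is an even cycle (C_8). Even cycles are bipartite.
Chromatic number = 2.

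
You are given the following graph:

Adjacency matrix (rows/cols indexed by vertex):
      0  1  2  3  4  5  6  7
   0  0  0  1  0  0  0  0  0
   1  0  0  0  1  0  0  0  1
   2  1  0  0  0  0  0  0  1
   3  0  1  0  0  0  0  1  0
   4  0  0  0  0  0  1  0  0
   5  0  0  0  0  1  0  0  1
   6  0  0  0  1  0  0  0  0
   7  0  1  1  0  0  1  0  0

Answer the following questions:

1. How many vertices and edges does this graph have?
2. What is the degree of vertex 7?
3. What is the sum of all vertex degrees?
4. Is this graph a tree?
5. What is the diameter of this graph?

Count: 8 vertices, 7 edges.
Vertex 7 has neighbors [1, 2, 5], degree = 3.
Handshaking lemma: 2 * 7 = 14.
A graph is a tree iff it is connected and has exactly n-1 edges. This graph is connected (all 8 vertices in one component) and has 8-1 = 7 edges. It is a tree.
Diameter (longest shortest path) = 5.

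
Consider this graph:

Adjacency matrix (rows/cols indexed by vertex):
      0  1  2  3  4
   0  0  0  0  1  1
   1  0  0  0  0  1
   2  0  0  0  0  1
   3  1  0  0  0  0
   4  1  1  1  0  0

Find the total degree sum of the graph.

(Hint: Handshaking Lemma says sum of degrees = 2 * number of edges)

Count edges: 4 edges.
By Handshaking Lemma: sum of degrees = 2 * 4 = 8.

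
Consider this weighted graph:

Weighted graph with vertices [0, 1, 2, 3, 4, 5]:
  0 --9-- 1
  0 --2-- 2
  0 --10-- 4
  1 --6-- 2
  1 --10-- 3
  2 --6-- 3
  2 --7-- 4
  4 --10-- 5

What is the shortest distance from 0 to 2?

Using Dijkstra's algorithm from vertex 0:
Shortest path: 0 -> 2
Total weight: 2 = 2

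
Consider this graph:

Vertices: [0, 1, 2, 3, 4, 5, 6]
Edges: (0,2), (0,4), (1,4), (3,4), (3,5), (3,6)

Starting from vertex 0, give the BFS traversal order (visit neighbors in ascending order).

BFS from vertex 0 (neighbors processed in ascending order):
Visit order: 0, 2, 4, 1, 3, 5, 6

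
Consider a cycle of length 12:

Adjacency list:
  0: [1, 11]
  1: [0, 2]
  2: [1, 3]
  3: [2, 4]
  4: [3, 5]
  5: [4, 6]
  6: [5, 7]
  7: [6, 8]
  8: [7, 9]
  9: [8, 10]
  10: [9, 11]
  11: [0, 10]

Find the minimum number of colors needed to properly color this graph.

This is an even cycle (C_12). Even cycles are bipartite.
Chromatic number = 2.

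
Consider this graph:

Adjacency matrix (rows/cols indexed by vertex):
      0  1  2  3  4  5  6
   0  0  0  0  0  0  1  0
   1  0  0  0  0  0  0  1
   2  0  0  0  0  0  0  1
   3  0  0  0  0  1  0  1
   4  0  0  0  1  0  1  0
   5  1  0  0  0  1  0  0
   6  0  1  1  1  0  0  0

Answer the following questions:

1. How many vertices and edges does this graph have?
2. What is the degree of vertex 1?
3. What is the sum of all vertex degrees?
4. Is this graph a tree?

Count: 7 vertices, 6 edges.
Vertex 1 has neighbors [6], degree = 1.
Handshaking lemma: 2 * 6 = 12.
A graph is a tree iff it is connected and has exactly n-1 edges. This graph is connected (all 7 vertices in one component) and has 7-1 = 6 edges. It is a tree.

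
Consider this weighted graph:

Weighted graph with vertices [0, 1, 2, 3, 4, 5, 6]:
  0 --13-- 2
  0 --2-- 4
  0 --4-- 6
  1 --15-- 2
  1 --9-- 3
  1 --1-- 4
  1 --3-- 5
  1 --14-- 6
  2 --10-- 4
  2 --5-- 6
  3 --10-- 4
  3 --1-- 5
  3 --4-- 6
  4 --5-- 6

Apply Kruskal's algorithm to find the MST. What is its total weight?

Applying Kruskal's algorithm (sort edges by weight, add if no cycle):
  Add (1,4) w=1
  Add (3,5) w=1
  Add (0,4) w=2
  Add (1,5) w=3
  Add (0,6) w=4
  Skip (3,6) w=4 (creates cycle)
  Add (2,6) w=5
  Skip (4,6) w=5 (creates cycle)
  Skip (1,3) w=9 (creates cycle)
  Skip (2,4) w=10 (creates cycle)
  Skip (3,4) w=10 (creates cycle)
  Skip (0,2) w=13 (creates cycle)
  Skip (1,6) w=14 (creates cycle)
  Skip (1,2) w=15 (creates cycle)
MST weight = 16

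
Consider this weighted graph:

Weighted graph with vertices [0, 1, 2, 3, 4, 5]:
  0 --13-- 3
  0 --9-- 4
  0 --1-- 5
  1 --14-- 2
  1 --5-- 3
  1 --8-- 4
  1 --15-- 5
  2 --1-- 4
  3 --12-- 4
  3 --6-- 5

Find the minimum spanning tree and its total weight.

Applying Kruskal's algorithm (sort edges by weight, add if no cycle):
  Add (0,5) w=1
  Add (2,4) w=1
  Add (1,3) w=5
  Add (3,5) w=6
  Add (1,4) w=8
  Skip (0,4) w=9 (creates cycle)
  Skip (3,4) w=12 (creates cycle)
  Skip (0,3) w=13 (creates cycle)
  Skip (1,2) w=14 (creates cycle)
  Skip (1,5) w=15 (creates cycle)
MST weight = 21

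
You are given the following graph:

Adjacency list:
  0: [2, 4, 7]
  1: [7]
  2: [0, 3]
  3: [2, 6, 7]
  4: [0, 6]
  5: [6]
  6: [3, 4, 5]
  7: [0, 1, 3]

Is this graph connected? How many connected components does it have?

Checking connectivity: the graph has 1 connected component(s).
All vertices are reachable from each other. The graph IS connected.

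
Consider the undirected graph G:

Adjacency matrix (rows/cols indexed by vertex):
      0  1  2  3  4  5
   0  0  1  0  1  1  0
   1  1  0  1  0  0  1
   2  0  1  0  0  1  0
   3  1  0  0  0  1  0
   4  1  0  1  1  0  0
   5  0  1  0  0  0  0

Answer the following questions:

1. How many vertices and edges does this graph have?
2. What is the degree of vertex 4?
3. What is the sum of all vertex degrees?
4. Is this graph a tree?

Count: 6 vertices, 7 edges.
Vertex 4 has neighbors [0, 2, 3], degree = 3.
Handshaking lemma: 2 * 7 = 14.
A tree on 6 vertices has 5 edges. This graph has 7 edges (2 extra). Not a tree.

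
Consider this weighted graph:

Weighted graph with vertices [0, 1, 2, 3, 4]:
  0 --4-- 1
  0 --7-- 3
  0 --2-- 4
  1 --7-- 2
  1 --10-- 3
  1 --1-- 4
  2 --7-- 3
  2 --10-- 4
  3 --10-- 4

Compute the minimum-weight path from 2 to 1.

Using Dijkstra's algorithm from vertex 2:
Shortest path: 2 -> 1
Total weight: 7 = 7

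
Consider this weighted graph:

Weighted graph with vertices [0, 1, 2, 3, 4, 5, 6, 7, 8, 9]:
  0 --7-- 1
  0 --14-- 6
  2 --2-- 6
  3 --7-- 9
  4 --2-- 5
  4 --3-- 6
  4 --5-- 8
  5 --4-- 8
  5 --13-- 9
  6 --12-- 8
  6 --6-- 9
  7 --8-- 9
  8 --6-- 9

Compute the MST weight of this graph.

Applying Kruskal's algorithm (sort edges by weight, add if no cycle):
  Add (2,6) w=2
  Add (4,5) w=2
  Add (4,6) w=3
  Add (5,8) w=4
  Skip (4,8) w=5 (creates cycle)
  Add (6,9) w=6
  Skip (8,9) w=6 (creates cycle)
  Add (0,1) w=7
  Add (3,9) w=7
  Add (7,9) w=8
  Skip (6,8) w=12 (creates cycle)
  Skip (5,9) w=13 (creates cycle)
  Add (0,6) w=14
MST weight = 53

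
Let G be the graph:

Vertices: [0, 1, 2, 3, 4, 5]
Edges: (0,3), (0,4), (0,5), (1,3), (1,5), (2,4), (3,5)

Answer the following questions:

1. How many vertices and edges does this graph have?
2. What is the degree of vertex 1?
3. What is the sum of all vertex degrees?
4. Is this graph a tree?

Count: 6 vertices, 7 edges.
Vertex 1 has neighbors [3, 5], degree = 2.
Handshaking lemma: 2 * 7 = 14.
A tree on 6 vertices has 5 edges. This graph has 7 edges (2 extra). Not a tree.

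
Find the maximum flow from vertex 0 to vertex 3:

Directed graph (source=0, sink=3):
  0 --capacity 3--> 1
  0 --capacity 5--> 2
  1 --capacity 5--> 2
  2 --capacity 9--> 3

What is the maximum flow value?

Computing max flow:
  Flow on (0->1): 3/3
  Flow on (0->2): 5/5
  Flow on (1->2): 3/5
  Flow on (2->3): 8/9
Maximum flow = 8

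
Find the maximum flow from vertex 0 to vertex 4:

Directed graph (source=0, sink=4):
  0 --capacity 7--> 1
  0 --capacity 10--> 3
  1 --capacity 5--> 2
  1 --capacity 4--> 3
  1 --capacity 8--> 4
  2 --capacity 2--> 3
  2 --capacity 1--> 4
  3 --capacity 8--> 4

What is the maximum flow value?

Computing max flow:
  Flow on (0->1): 7/7
  Flow on (0->3): 8/10
  Flow on (1->4): 7/8
  Flow on (3->4): 8/8
Maximum flow = 15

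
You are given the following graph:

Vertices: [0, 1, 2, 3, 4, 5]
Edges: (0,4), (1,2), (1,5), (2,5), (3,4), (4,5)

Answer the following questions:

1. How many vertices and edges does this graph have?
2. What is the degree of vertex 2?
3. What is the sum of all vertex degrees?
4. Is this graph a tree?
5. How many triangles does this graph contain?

Count: 6 vertices, 6 edges.
Vertex 2 has neighbors [1, 5], degree = 2.
Handshaking lemma: 2 * 6 = 12.
A tree on 6 vertices has 5 edges. This graph has 6 edges (1 extra). Not a tree.
Number of triangles = 1.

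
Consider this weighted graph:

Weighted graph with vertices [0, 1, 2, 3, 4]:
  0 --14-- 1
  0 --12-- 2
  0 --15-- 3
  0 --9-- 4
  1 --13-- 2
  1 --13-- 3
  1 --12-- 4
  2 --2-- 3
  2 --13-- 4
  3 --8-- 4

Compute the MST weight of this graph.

Applying Kruskal's algorithm (sort edges by weight, add if no cycle):
  Add (2,3) w=2
  Add (3,4) w=8
  Add (0,4) w=9
  Skip (0,2) w=12 (creates cycle)
  Add (1,4) w=12
  Skip (1,2) w=13 (creates cycle)
  Skip (1,3) w=13 (creates cycle)
  Skip (2,4) w=13 (creates cycle)
  Skip (0,1) w=14 (creates cycle)
  Skip (0,3) w=15 (creates cycle)
MST weight = 31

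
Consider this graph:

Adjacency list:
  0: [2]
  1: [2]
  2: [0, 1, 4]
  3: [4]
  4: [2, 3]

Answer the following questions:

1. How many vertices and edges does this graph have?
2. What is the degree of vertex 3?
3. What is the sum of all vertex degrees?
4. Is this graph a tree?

Count: 5 vertices, 4 edges.
Vertex 3 has neighbors [4], degree = 1.
Handshaking lemma: 2 * 4 = 8.
A graph is a tree iff it is connected and has exactly n-1 edges. This graph is connected (all 5 vertices in one component) and has 5-1 = 4 edges. It is a tree.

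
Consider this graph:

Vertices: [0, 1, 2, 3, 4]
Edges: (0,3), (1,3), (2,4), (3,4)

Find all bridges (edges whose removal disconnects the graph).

A bridge is an edge whose removal increases the number of connected components.
Bridges found: (0,3), (1,3), (2,4), (3,4)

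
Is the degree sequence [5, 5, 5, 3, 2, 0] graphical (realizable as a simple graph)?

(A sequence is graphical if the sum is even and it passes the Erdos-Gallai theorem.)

Sum of degrees = 20. Sum is even but fails Erdos-Gallai. The sequence is NOT graphical.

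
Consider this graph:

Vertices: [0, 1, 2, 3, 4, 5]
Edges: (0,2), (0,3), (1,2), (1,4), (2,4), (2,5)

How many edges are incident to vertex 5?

Vertex 5 has neighbors [2], so deg(5) = 1.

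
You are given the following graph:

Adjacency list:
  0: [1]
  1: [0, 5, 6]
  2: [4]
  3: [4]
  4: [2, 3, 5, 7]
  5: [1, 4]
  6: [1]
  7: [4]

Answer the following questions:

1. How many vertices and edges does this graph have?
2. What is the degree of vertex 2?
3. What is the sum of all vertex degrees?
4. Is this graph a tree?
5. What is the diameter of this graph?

Count: 8 vertices, 7 edges.
Vertex 2 has neighbors [4], degree = 1.
Handshaking lemma: 2 * 7 = 14.
A graph is a tree iff it is connected and has exactly n-1 edges. This graph is connected (all 8 vertices in one component) and has 8-1 = 7 edges. It is a tree.
Diameter (longest shortest path) = 4.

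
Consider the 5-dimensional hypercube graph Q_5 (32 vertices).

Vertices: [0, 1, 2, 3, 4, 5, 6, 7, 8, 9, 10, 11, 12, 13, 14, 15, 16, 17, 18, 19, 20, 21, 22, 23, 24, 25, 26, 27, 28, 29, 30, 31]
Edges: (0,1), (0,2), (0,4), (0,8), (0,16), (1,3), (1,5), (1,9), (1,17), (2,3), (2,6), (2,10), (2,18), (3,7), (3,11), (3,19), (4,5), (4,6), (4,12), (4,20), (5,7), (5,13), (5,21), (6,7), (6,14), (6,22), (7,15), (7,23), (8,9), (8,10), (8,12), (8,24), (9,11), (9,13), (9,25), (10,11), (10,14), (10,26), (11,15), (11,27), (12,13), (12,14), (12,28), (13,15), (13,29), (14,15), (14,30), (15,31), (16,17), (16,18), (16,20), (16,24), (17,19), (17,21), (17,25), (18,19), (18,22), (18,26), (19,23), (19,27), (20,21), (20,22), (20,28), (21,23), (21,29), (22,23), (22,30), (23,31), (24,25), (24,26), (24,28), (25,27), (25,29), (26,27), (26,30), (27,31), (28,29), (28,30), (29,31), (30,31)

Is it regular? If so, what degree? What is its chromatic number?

In Q_5, every vertex has exactly 5 neighbors (flip one of 5 bits), so it is 5-regular.
Q_5 is bipartite (partition by bit-parity), so chromatic number = 2.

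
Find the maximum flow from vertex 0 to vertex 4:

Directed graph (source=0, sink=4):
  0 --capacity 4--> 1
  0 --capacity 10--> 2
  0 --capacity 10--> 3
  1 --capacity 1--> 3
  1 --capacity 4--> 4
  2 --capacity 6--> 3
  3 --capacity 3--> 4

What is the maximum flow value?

Computing max flow:
  Flow on (0->1): 4/4
  Flow on (0->2): 3/10
  Flow on (1->4): 4/4
  Flow on (2->3): 3/6
  Flow on (3->4): 3/3
Maximum flow = 7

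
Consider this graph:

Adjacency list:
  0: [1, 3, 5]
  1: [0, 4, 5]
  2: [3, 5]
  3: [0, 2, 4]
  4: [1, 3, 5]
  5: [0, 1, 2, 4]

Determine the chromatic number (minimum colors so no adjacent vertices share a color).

The graph has a maximum clique of size 3 (lower bound on chromatic number).
A valid 3-coloring: {0: 1, 1: 2, 2: 1, 3: 0, 4: 1, 5: 0}.
Chromatic number = 3.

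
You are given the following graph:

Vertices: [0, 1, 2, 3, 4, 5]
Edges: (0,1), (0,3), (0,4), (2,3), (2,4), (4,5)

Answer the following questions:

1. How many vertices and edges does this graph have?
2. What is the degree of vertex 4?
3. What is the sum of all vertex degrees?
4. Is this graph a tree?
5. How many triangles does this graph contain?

Count: 6 vertices, 6 edges.
Vertex 4 has neighbors [0, 2, 5], degree = 3.
Handshaking lemma: 2 * 6 = 12.
A tree on 6 vertices has 5 edges. This graph has 6 edges (1 extra). Not a tree.
Number of triangles = 0.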